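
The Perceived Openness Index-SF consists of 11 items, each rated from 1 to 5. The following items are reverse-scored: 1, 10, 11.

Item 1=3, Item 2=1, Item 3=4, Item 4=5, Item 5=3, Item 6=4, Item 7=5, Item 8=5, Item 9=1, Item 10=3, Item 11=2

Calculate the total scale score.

38

Reversing items 1, 10, & 11 with 6 − raw:
Total = (6−3) + 1 + 4 + 5 + 3 + 4 + 5 + 5 + 1 + (6−3) + (6−2)
      = 3 + 1 + 4 + 5 + 3 + 4 + 5 + 5 + 1 + 3 + 4 = 38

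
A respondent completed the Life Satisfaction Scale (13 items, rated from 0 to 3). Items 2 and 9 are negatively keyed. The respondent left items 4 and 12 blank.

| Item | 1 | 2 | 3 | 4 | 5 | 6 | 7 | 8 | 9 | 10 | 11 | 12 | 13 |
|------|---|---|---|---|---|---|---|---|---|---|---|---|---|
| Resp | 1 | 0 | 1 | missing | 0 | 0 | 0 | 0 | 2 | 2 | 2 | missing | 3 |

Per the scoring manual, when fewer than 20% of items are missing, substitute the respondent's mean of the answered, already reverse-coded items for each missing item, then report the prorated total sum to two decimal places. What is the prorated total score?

Reverse-coded (on a 0–3 scale, reversed = 3 − raw):
  item 2: 3 − 0 = 3
  item 9: 3 − 2 = 1
Completed scored items (11 of 13): 1, 3, 1, 0, 0, 0, 0, 1, 2, 2, 3; sum = 13.
Person mean = 13 / 11 ≈ 1.1818
Prorated total = (13 / 11) × 13 = 15.36 (to 2 dp)

15.36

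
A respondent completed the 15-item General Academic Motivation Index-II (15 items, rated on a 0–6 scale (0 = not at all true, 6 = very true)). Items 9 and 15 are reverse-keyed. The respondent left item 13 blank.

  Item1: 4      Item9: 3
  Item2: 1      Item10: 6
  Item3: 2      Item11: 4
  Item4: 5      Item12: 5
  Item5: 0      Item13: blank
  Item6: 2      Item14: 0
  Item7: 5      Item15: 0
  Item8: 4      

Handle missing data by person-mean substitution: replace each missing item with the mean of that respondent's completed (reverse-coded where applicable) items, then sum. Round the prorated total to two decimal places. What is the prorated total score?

50.36

Reverse-coded (reverse-coded value = 6 − response):
  item 9: 6 − 3 = 3
  item 15: 6 − 0 = 6
Completed scored items (14 of 15): 4, 1, 2, 5, 0, 2, 5, 4, 3, 6, 4, 5, 0, 6; sum = 47.
Person mean = 47 / 14 ≈ 3.3571
Prorated total = (47 / 14) × 15 = 50.36 (to 2 dp)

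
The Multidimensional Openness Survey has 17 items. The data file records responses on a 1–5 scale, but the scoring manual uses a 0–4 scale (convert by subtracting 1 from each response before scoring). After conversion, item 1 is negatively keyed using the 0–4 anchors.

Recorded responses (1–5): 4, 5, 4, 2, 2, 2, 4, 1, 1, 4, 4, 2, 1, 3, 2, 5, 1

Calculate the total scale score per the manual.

Convert to 0–4: 3, 4, 3, 1, 1, 1, 3, 0, 0, 3, 3, 1, 0, 2, 1, 4, 0
Reverse-coded (reversed = (0+4) − raw = 4 − raw):
  item 1: 4 − 3 = 1
Scored: 1, 4, 3, 1, 1, 1, 3, 0, 0, 3, 3, 1, 0, 2, 1, 4, 0
Total = 28

28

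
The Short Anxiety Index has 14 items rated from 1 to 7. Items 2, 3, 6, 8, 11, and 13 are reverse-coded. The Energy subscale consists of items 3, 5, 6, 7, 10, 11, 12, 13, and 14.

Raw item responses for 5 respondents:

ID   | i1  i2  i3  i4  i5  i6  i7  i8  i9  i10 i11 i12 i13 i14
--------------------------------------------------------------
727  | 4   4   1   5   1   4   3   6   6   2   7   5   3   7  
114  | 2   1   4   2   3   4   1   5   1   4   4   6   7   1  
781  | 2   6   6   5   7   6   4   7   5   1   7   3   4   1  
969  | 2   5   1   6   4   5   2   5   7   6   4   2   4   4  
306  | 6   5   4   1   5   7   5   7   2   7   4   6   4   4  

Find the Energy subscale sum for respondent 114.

Respondent 114 raw: 2, 1, 4, 2, 3, 4, 1, 5, 1, 4, 4, 6, 7, 1.
Energy items: 3, 5, 6, 7, 10, 11, 12, 13, 14.
Reverse-coded (reverse-coded value = 8 − response):
  item 3: 8 − 4 = 4
  item 5: 3
  item 6: 8 − 4 = 4
  item 7: 1
  item 10: 4
  item 11: 8 − 4 = 4
  item 12: 6
  item 13: 8 − 7 = 1
  item 14: 1
Sum = 4 + 3 + 4 + 1 + 4 + 4 + 6 + 1 + 1 = 28

28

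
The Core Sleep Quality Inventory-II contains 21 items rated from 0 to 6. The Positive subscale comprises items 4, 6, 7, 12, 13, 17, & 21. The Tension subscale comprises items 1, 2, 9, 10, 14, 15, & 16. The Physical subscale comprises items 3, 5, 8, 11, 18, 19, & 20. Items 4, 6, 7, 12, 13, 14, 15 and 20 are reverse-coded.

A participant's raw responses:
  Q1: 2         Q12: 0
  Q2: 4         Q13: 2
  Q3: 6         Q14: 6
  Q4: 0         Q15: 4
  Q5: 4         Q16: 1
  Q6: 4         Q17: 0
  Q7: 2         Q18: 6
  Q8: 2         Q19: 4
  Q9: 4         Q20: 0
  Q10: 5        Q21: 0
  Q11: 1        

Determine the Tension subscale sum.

Tension items: 1, 2, 9, 10, 14, 15, 16.
Of these, items 14 & 15 are reverse-coded; on a 0–6 scale, reversed = 6 − raw.
  item 1: 2
  item 2: 4
  item 9: 4
  item 10: 5
  item 14: 6 − 6 = 0
  item 15: 6 − 4 = 2
  item 16: 1
Sum = 2 + 4 + 4 + 5 + 0 + 2 + 1 = 18

18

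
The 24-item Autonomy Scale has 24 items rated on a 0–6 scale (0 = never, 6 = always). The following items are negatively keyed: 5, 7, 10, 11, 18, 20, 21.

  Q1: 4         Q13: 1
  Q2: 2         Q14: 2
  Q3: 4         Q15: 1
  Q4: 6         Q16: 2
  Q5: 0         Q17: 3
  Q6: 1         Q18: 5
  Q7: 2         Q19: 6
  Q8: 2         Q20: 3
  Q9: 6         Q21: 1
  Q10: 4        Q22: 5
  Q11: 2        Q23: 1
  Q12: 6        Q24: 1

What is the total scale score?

78

Raw sum = 70. Negatively keyed items: 5, 7, 10, 11, 18, 20, 21; their raw sum = 17.
Each reversal replaces raw with 6 − raw, changing the total by 6 − 2·raw per item.
Total = 70 + 7·6 − 2·17 = 70 + 42 − 34 = 78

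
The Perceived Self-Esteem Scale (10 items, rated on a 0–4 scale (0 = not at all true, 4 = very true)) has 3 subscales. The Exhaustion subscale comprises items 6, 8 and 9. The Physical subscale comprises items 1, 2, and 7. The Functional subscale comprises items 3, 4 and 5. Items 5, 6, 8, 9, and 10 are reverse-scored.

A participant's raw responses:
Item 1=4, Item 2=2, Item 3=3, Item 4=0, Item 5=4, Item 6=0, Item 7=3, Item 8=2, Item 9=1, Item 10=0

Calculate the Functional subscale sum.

3

Functional items: 3, 4, 5.
Of these, item 5 is reverse-scored; on a 0–4 scale, reversed = 4 − raw.
  item 3: 3
  item 4: 0
  item 5: 4 − 4 = 0
Sum = 3 + 0 + 0 = 3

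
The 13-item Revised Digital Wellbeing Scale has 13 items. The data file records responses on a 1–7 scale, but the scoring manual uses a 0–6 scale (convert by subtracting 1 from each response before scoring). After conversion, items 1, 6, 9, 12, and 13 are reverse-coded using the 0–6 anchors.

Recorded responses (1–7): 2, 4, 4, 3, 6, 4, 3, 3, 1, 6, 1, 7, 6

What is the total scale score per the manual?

Convert to 0–6: 1, 3, 3, 2, 5, 3, 2, 2, 0, 5, 0, 6, 5
Reverse-coded (on a 0–6 scale, reversed = 6 − raw):
  item 1: 6 − 1 = 5
  item 6: 6 − 3 = 3
  item 9: 6 − 0 = 6
  item 12: 6 − 6 = 0
  item 13: 6 − 5 = 1
Scored: 5, 3, 3, 2, 5, 3, 2, 2, 6, 5, 0, 0, 1
Total = 37

37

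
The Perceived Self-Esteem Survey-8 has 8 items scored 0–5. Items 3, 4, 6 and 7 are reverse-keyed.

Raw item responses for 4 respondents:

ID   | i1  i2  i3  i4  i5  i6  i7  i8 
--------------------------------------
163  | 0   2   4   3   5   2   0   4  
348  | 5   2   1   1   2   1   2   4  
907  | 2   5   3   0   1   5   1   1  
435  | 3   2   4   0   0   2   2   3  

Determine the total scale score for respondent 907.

Respondent 907 raw: 2, 5, 3, 0, 1, 5, 1, 1.
Reverse-coded (on a 0–5 scale, reversed = 5 − raw):
  item 1: 2
  item 2: 5
  item 3: 5 − 3 = 2
  item 4: 5 − 0 = 5
  item 5: 1
  item 6: 5 − 5 = 0
  item 7: 5 − 1 = 4
  item 8: 1
Sum = 2 + 5 + 2 + 5 + 1 + 0 + 4 + 1 = 20

20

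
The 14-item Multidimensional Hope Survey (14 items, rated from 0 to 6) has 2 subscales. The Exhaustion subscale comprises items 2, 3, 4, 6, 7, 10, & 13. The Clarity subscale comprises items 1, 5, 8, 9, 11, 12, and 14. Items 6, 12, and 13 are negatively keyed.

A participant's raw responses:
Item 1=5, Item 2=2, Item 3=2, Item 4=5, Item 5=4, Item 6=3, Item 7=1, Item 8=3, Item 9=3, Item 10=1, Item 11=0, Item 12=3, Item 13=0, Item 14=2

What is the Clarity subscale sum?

Clarity items: 1, 5, 8, 9, 11, 12, 14.
Of these, item 12 is negatively keyed; reverse-coded value = 6 − response.
  item 1: 5
  item 5: 4
  item 8: 3
  item 9: 3
  item 11: 0
  item 12: 6 − 3 = 3
  item 14: 2
Sum = 5 + 4 + 3 + 3 + 0 + 3 + 2 = 20

20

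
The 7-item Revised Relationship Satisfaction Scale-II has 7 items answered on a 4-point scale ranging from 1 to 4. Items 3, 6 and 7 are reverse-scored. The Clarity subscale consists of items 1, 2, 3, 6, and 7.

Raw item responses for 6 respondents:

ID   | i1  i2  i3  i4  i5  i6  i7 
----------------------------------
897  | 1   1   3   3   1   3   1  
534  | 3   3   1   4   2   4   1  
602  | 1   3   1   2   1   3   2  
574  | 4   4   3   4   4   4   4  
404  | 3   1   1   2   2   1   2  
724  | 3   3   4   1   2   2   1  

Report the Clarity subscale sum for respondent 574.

12

Respondent 574 raw: 4, 4, 3, 4, 4, 4, 4.
Clarity items: 1, 2, 3, 6, 7.
Reverse-coded (on a 1–4 scale, reversed = 5 − raw):
  item 1: 4
  item 2: 4
  item 3: 5 − 3 = 2
  item 6: 5 − 4 = 1
  item 7: 5 − 4 = 1
Sum = 4 + 4 + 2 + 1 + 1 = 12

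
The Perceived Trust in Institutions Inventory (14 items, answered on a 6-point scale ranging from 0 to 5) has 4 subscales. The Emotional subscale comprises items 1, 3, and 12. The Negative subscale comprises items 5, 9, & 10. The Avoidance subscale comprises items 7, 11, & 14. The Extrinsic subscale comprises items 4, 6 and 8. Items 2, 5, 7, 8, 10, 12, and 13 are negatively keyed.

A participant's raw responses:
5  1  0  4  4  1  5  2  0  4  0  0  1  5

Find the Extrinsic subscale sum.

Extrinsic items: 4, 6, 8.
Of these, item 8 is negatively keyed; on a 0–5 scale, reversed = 5 − raw.
  item 4: 4
  item 6: 1
  item 8: 5 − 2 = 3
Sum = 4 + 1 + 3 = 8

8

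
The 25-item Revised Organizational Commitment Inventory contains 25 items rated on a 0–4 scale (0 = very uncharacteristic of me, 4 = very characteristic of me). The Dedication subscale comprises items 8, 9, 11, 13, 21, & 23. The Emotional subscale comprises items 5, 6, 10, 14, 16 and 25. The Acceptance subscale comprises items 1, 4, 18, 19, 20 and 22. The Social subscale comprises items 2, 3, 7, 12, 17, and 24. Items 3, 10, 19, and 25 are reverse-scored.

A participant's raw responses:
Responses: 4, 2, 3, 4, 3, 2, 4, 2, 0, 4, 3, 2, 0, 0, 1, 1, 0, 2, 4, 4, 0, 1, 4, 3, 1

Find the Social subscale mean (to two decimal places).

2.00

Social items: 2, 3, 7, 12, 17, 24.
Of these, item 3 is reverse-scored; reverse-coded value = 4 − response.
  item 2: 2
  item 3: 4 − 3 = 1
  item 7: 4
  item 12: 2
  item 17: 0
  item 24: 3
Sum = 2 + 1 + 4 + 2 + 0 + 3 = 12
Mean = 12 / 6 = 2.00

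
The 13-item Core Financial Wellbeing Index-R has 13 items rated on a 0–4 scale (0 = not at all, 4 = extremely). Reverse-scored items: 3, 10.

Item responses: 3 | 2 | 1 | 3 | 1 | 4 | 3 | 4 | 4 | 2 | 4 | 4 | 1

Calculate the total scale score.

38

Apply reverse scoring (on a 0–4 scale, reversed = 4 − raw):
  item 3: 4 − 1 = 3
  item 10: 4 − 2 = 2
Scored items: 3, 2, 3, 3, 1, 4, 3, 4, 4, 2, 4, 4, 1
Total = 3 + 2 + 3 + 3 + 1 + 4 + 3 + 4 + 4 + 2 + 4 + 4 + 1 = 38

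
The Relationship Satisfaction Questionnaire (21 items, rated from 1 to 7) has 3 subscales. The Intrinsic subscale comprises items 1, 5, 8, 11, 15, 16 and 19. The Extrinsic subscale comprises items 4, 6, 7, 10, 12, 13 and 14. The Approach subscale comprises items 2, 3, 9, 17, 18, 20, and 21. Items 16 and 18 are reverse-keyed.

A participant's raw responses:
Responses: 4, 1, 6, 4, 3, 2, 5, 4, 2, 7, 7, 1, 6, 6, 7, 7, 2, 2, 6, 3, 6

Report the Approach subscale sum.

Approach items: 2, 3, 9, 17, 18, 20, 21.
Of these, item 18 is reverse-keyed; reverse-coded value = 8 − response.
  item 2: 1
  item 3: 6
  item 9: 2
  item 17: 2
  item 18: 8 − 2 = 6
  item 20: 3
  item 21: 6
Sum = 1 + 6 + 2 + 2 + 6 + 3 + 6 = 26

26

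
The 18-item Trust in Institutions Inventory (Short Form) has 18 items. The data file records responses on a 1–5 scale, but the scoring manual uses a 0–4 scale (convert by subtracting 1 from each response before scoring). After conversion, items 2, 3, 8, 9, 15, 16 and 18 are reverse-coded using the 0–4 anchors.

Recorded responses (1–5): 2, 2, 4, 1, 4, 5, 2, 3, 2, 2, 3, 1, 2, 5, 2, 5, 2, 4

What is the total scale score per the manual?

31

Convert to 0–4: 1, 1, 3, 0, 3, 4, 1, 2, 1, 1, 2, 0, 1, 4, 1, 4, 1, 3
Reverse-coded (reversed = (0+4) − raw = 4 − raw):
  item 2: 4 − 1 = 3
  item 3: 4 − 3 = 1
  item 8: 4 − 2 = 2
  item 9: 4 − 1 = 3
  item 15: 4 − 1 = 3
  item 16: 4 − 4 = 0
  item 18: 4 − 3 = 1
Scored: 1, 3, 1, 0, 3, 4, 1, 2, 3, 1, 2, 0, 1, 4, 3, 0, 1, 1
Total = 31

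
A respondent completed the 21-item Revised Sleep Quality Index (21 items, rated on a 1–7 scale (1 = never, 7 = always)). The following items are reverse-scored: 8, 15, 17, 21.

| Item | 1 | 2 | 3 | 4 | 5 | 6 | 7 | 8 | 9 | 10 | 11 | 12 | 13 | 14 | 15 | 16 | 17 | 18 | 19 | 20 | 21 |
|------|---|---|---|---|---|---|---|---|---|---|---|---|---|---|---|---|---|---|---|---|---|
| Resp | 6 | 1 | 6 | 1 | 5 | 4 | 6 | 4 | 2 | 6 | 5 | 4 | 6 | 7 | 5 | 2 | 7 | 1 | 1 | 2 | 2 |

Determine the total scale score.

79

Reversing items 8, 15, 17, and 21 with 8 − raw:
Total = 6 + 1 + 6 + 1 + 5 + 4 + 6 + (8−4) + 2 + 6 + 5 + 4 + 6 + 7 + (8−5) + 2 + (8−7) + 1 + 1 + 2 + (8−2)
      = 6 + 1 + 6 + 1 + 5 + 4 + 6 + 4 + 2 + 6 + 5 + 4 + 6 + 7 + 3 + 2 + 1 + 1 + 1 + 2 + 6 = 79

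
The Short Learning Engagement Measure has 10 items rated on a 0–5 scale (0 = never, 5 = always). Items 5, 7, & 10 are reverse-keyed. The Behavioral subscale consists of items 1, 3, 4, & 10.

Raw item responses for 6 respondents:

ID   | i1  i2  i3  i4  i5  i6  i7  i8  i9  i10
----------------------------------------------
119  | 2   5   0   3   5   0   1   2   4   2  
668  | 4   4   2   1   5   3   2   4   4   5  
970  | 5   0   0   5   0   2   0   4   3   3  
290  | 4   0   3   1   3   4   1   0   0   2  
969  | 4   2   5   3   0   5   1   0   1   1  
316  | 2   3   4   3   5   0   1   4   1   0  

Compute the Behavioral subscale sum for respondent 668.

Respondent 668 raw: 4, 4, 2, 1, 5, 3, 2, 4, 4, 5.
Behavioral items: 1, 3, 4, 10.
Reverse-coded (reversed = (0+5) − raw = 5 − raw):
  item 1: 4
  item 3: 2
  item 4: 1
  item 10: 5 − 5 = 0
Sum = 4 + 2 + 1 + 0 = 7

7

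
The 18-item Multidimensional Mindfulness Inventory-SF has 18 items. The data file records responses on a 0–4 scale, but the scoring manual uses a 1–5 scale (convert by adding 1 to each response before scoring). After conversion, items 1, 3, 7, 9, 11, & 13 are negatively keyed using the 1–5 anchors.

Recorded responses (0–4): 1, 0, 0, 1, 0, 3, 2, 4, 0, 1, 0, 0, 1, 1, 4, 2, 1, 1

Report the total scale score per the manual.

56

Convert to 1–5: 2, 1, 1, 2, 1, 4, 3, 5, 1, 2, 1, 1, 2, 2, 5, 3, 2, 2
Reverse-coded (reverse-coded value = 6 − response):
  item 1: 6 − 2 = 4
  item 3: 6 − 1 = 5
  item 7: 6 − 3 = 3
  item 9: 6 − 1 = 5
  item 11: 6 − 1 = 5
  item 13: 6 − 2 = 4
Scored: 4, 1, 5, 2, 1, 4, 3, 5, 5, 2, 5, 1, 4, 2, 5, 3, 2, 2
Total = 56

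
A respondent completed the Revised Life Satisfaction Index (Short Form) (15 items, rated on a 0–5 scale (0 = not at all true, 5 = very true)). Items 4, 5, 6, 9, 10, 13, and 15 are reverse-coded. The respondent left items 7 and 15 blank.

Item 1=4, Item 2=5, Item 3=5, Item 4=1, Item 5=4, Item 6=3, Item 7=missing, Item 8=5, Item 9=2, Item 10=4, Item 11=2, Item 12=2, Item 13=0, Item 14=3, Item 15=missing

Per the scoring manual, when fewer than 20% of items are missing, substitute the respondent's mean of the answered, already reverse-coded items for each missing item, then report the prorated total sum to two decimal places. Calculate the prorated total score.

48.46

Reverse-coded (reversed = (0+5) − raw = 5 − raw):
  item 4: 5 − 1 = 4
  item 5: 5 − 4 = 1
  item 6: 5 − 3 = 2
  item 9: 5 − 2 = 3
  item 10: 5 − 4 = 1
  item 13: 5 − 0 = 5
Completed scored items (13 of 15): 4, 5, 5, 4, 1, 2, 5, 3, 1, 2, 2, 5, 3; sum = 42.
Person mean = 42 / 13 ≈ 3.2308
Prorated total = (42 / 13) × 15 = 48.46 (to 2 dp)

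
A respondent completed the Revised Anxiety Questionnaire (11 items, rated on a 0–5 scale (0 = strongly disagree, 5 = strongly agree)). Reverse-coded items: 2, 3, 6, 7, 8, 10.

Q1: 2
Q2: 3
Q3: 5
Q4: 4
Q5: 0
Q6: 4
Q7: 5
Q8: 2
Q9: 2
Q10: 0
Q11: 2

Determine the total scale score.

21

Reversing items 2, 3, 6, 7, 8, and 10 with 5 − raw:
Total = 2 + (5−3) + (5−5) + 4 + 0 + (5−4) + (5−5) + (5−2) + 2 + (5−0) + 2
      = 2 + 2 + 0 + 4 + 0 + 1 + 0 + 3 + 2 + 5 + 2 = 21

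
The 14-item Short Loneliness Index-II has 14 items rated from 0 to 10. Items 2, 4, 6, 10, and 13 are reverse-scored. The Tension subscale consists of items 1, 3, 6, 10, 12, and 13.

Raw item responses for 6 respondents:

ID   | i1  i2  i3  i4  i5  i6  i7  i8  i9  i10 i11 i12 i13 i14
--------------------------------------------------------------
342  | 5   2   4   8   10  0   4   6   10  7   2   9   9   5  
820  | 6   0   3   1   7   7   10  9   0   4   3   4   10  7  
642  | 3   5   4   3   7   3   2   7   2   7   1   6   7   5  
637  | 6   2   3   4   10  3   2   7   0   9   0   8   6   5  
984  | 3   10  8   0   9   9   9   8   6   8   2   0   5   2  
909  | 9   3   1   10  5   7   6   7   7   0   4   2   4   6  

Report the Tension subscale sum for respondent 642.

26

Respondent 642 raw: 3, 5, 4, 3, 7, 3, 2, 7, 2, 7, 1, 6, 7, 5.
Tension items: 1, 3, 6, 10, 12, 13.
Reverse-coded (on a 0–10 scale, reversed = 10 − raw):
  item 1: 3
  item 3: 4
  item 6: 10 − 3 = 7
  item 10: 10 − 7 = 3
  item 12: 6
  item 13: 10 − 7 = 3
Sum = 3 + 4 + 7 + 3 + 6 + 3 = 26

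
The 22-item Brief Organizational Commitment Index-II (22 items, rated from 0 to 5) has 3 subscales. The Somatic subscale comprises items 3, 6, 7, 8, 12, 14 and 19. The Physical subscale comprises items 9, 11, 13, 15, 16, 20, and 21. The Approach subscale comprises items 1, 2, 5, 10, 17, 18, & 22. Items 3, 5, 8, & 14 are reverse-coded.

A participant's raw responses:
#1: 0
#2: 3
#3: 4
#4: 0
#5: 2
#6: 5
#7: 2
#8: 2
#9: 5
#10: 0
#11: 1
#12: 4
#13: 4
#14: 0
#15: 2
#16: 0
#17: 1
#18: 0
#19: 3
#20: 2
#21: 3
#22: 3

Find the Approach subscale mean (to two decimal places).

1.43

Approach items: 1, 2, 5, 10, 17, 18, 22.
Of these, item 5 is reverse-coded; reverse-coded value = 5 − response.
  item 1: 0
  item 2: 3
  item 5: 5 − 2 = 3
  item 10: 0
  item 17: 1
  item 18: 0
  item 22: 3
Sum = 0 + 3 + 3 + 0 + 1 + 0 + 3 = 10
Mean = 10 / 7 = 1.43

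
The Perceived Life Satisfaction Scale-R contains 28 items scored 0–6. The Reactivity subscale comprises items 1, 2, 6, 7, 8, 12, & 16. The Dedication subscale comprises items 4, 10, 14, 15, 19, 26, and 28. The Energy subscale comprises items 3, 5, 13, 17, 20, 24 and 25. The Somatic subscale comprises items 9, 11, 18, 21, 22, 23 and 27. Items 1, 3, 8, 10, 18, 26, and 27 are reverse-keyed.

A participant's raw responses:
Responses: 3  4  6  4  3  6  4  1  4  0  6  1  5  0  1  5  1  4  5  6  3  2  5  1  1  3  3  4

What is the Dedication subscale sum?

Dedication items: 4, 10, 14, 15, 19, 26, 28.
Of these, items 10 & 26 are reverse-keyed; reversed = (0+6) − raw = 6 − raw.
  item 4: 4
  item 10: 6 − 0 = 6
  item 14: 0
  item 15: 1
  item 19: 5
  item 26: 6 − 3 = 3
  item 28: 4
Sum = 4 + 6 + 0 + 1 + 5 + 3 + 4 = 23

23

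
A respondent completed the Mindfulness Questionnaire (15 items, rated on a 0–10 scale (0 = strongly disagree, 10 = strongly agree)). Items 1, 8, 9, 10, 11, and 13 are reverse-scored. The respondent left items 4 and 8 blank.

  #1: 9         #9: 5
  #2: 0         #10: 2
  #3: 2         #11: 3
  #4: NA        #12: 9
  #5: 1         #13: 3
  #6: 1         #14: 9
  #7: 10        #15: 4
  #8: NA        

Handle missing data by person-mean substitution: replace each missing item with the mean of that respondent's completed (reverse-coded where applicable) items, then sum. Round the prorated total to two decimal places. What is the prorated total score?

Reverse-coded (reverse-coded value = 10 − response):
  item 1: 10 − 9 = 1
  item 9: 10 − 5 = 5
  item 10: 10 − 2 = 8
  item 11: 10 − 3 = 7
  item 13: 10 − 3 = 7
Completed scored items (13 of 15): 1, 0, 2, 1, 1, 10, 5, 8, 7, 9, 7, 9, 4; sum = 64.
Person mean = 64 / 13 ≈ 4.9231
Prorated total = (64 / 13) × 15 = 73.85 (to 2 dp)

73.85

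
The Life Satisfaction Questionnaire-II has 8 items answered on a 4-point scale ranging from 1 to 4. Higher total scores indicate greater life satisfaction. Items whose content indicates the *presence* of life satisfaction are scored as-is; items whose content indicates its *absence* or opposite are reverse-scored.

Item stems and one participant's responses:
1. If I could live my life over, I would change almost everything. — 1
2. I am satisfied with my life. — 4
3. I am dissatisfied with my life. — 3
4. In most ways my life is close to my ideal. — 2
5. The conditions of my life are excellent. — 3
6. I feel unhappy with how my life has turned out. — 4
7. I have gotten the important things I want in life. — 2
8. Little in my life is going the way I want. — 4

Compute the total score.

19

Items 1, 3, 6, 8 describe the absence/opposite of life satisfaction → reverse-score.
on a 1–4 scale, reversed = 5 − raw.
  item 1: 5 − 1 = 4
  item 2: 4
  item 3: 5 − 3 = 2
  item 4: 2
  item 5: 3
  item 6: 5 − 4 = 1
  item 7: 2
  item 8: 5 − 4 = 1
Total = 4 + 4 + 2 + 2 + 3 + 1 + 2 + 1 = 19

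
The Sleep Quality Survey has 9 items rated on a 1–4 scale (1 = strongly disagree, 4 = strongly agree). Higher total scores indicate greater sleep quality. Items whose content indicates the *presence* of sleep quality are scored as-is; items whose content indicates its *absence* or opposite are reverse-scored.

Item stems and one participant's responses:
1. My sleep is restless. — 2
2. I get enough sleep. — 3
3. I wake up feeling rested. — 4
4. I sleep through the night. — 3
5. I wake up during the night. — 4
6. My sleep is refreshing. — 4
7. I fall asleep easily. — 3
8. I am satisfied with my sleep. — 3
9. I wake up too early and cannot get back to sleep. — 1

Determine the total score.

Items 1, 5, 9 describe the absence/opposite of sleep quality → reverse-score.
reverse-coded value = 5 − response.
  item 1: 5 − 2 = 3
  item 2: 3
  item 3: 4
  item 4: 3
  item 5: 5 − 4 = 1
  item 6: 4
  item 7: 3
  item 8: 3
  item 9: 5 − 1 = 4
Total = 3 + 3 + 4 + 3 + 1 + 4 + 3 + 3 + 4 = 28

28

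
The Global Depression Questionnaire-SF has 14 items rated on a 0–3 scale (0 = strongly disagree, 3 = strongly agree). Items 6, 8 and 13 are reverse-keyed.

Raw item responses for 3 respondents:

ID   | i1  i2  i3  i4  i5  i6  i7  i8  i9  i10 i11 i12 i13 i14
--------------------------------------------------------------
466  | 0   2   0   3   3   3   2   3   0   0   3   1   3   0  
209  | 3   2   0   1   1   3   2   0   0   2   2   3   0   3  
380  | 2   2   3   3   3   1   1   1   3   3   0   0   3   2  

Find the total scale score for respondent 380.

26

Respondent 380 raw: 2, 2, 3, 3, 3, 1, 1, 1, 3, 3, 0, 0, 3, 2.
Reverse-coded (reverse-coded value = 3 − response):
  item 1: 2
  item 2: 2
  item 3: 3
  item 4: 3
  item 5: 3
  item 6: 3 − 1 = 2
  item 7: 1
  item 8: 3 − 1 = 2
  item 9: 3
  item 10: 3
  item 11: 0
  item 12: 0
  item 13: 3 − 3 = 0
  item 14: 2
Sum = 2 + 2 + 3 + 3 + 3 + 2 + 1 + 2 + 3 + 3 + 0 + 0 + 0 + 2 = 26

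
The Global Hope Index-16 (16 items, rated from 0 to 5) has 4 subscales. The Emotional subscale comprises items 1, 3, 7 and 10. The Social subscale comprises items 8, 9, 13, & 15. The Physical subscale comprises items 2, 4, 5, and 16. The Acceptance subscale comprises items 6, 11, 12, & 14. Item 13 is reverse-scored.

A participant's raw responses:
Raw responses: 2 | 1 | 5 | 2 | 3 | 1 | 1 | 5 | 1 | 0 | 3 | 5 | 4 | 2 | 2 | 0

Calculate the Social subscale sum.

Social items: 8, 9, 13, 15.
Of these, item 13 is reverse-scored; reverse-coded value = 5 − response.
  item 8: 5
  item 9: 1
  item 13: 5 − 4 = 1
  item 15: 2
Sum = 5 + 1 + 1 + 2 = 9

9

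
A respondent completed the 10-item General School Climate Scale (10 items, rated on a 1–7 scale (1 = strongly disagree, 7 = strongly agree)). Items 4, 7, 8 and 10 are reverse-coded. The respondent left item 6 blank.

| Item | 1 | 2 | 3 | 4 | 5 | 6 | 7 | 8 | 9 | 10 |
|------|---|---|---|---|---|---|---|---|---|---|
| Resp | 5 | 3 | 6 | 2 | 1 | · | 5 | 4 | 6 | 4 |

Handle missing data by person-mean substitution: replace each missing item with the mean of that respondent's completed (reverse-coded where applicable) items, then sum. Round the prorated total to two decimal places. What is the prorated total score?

42.22

Reverse-coded (reverse-coded value = 8 − response):
  item 4: 8 − 2 = 6
  item 7: 8 − 5 = 3
  item 8: 8 − 4 = 4
  item 10: 8 − 4 = 4
Completed scored items (9 of 10): 5, 3, 6, 6, 1, 3, 4, 6, 4; sum = 38.
Person mean = 38 / 9 ≈ 4.2222
Prorated total = (38 / 9) × 10 = 42.22 (to 2 dp)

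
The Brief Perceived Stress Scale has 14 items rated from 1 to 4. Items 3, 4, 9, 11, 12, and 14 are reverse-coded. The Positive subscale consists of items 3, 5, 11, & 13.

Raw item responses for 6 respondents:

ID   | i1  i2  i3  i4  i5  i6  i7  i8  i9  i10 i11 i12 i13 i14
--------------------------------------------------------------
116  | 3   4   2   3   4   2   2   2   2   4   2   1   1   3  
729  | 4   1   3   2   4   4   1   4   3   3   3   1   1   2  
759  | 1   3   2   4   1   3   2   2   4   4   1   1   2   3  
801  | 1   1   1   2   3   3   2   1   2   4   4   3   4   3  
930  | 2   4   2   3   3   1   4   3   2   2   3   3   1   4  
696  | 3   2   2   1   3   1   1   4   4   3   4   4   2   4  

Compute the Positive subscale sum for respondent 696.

Respondent 696 raw: 3, 2, 2, 1, 3, 1, 1, 4, 4, 3, 4, 4, 2, 4.
Positive items: 3, 5, 11, 13.
Reverse-coded (reversed = (1+4) − raw = 5 − raw):
  item 3: 5 − 2 = 3
  item 5: 3
  item 11: 5 − 4 = 1
  item 13: 2
Sum = 3 + 3 + 1 + 2 = 9

9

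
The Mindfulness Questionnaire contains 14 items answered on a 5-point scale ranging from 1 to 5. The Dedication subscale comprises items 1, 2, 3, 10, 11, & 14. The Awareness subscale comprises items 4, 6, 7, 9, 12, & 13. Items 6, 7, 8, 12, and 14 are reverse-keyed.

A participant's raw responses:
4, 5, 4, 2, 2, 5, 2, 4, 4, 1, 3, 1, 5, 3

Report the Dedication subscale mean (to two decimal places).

Dedication items: 1, 2, 3, 10, 11, 14.
Of these, item 14 is reverse-keyed; reverse-coded value = 6 − response.
  item 1: 4
  item 2: 5
  item 3: 4
  item 10: 1
  item 11: 3
  item 14: 6 − 3 = 3
Sum = 4 + 5 + 4 + 1 + 3 + 3 = 20
Mean = 20 / 6 = 3.33

3.33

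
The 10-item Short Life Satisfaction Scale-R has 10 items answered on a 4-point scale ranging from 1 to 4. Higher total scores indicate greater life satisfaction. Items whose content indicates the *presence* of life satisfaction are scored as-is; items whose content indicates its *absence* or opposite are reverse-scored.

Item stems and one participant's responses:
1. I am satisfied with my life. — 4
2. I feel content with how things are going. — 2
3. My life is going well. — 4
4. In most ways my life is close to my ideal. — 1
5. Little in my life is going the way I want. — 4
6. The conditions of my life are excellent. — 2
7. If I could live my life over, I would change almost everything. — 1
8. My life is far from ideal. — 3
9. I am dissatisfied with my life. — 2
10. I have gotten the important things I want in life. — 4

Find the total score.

27

Items 5, 7, 8, 9 describe the absence/opposite of life satisfaction → reverse-score.
reversed = (1+4) − raw = 5 − raw.
  item 1: 4
  item 2: 2
  item 3: 4
  item 4: 1
  item 5: 5 − 4 = 1
  item 6: 2
  item 7: 5 − 1 = 4
  item 8: 5 − 3 = 2
  item 9: 5 − 2 = 3
  item 10: 4
Total = 4 + 2 + 4 + 1 + 1 + 2 + 4 + 2 + 3 + 4 = 27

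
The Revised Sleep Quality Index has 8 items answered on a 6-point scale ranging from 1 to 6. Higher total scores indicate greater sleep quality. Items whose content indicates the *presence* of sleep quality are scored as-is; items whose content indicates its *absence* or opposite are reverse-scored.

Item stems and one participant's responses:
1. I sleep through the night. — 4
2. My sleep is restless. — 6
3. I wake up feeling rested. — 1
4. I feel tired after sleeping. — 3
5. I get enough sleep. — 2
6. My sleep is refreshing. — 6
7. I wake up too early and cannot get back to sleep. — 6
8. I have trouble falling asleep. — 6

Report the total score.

Items 2, 4, 7, 8 describe the absence/opposite of sleep quality → reverse-score.
on a 1–6 scale, reversed = 7 − raw.
  item 1: 4
  item 2: 7 − 6 = 1
  item 3: 1
  item 4: 7 − 3 = 4
  item 5: 2
  item 6: 6
  item 7: 7 − 6 = 1
  item 8: 7 − 6 = 1
Total = 4 + 1 + 1 + 4 + 2 + 6 + 1 + 1 = 20

20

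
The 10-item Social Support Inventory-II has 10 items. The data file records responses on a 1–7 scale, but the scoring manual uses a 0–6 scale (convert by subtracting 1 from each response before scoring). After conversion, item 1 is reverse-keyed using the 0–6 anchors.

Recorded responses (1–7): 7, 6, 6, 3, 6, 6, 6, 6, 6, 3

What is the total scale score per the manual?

Convert to 0–6: 6, 5, 5, 2, 5, 5, 5, 5, 5, 2
Reverse-coded (reversed = (0+6) − raw = 6 − raw):
  item 1: 6 − 6 = 0
Scored: 0, 5, 5, 2, 5, 5, 5, 5, 5, 2
Total = 39

39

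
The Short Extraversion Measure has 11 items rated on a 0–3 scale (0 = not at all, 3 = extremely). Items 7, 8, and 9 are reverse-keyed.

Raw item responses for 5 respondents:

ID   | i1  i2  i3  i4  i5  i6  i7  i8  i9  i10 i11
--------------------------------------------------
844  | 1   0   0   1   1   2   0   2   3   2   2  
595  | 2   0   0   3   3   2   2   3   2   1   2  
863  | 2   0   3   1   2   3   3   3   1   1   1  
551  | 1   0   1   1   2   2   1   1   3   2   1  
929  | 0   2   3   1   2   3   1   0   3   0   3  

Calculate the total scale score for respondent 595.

Respondent 595 raw: 2, 0, 0, 3, 3, 2, 2, 3, 2, 1, 2.
Reverse-coded (on a 0–3 scale, reversed = 3 − raw):
  item 1: 2
  item 2: 0
  item 3: 0
  item 4: 3
  item 5: 3
  item 6: 2
  item 7: 3 − 2 = 1
  item 8: 3 − 3 = 0
  item 9: 3 − 2 = 1
  item 10: 1
  item 11: 2
Sum = 2 + 0 + 0 + 3 + 3 + 2 + 1 + 0 + 1 + 1 + 2 = 15

15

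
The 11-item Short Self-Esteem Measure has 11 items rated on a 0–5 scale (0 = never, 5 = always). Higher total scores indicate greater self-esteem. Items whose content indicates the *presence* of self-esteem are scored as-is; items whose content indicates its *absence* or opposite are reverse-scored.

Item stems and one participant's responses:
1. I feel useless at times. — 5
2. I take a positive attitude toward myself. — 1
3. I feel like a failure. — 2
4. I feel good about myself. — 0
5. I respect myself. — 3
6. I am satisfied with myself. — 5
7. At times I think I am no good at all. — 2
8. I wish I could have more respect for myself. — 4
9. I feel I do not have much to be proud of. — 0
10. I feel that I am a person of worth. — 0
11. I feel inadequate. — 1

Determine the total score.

25

Items 1, 3, 7, 8, 9, 11 describe the absence/opposite of self-esteem → reverse-score.
reversed = (0+5) − raw = 5 − raw.
  item 1: 5 − 5 = 0
  item 2: 1
  item 3: 5 − 2 = 3
  item 4: 0
  item 5: 3
  item 6: 5
  item 7: 5 − 2 = 3
  item 8: 5 − 4 = 1
  item 9: 5 − 0 = 5
  item 10: 0
  item 11: 5 − 1 = 4
Total = 0 + 1 + 3 + 0 + 3 + 5 + 3 + 1 + 5 + 0 + 4 = 25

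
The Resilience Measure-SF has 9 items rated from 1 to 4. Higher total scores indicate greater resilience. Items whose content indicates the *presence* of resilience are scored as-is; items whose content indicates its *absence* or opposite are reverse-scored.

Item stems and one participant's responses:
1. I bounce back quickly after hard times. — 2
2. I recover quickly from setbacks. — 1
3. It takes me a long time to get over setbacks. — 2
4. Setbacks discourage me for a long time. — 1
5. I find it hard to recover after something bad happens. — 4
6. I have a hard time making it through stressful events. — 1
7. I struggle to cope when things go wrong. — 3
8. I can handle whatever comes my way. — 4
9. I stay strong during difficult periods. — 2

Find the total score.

Items 3, 4, 5, 6, 7 describe the absence/opposite of resilience → reverse-score.
on a 1–4 scale, reversed = 5 − raw.
  item 1: 2
  item 2: 1
  item 3: 5 − 2 = 3
  item 4: 5 − 1 = 4
  item 5: 5 − 4 = 1
  item 6: 5 − 1 = 4
  item 7: 5 − 3 = 2
  item 8: 4
  item 9: 2
Total = 2 + 1 + 3 + 4 + 1 + 4 + 2 + 4 + 2 = 23

23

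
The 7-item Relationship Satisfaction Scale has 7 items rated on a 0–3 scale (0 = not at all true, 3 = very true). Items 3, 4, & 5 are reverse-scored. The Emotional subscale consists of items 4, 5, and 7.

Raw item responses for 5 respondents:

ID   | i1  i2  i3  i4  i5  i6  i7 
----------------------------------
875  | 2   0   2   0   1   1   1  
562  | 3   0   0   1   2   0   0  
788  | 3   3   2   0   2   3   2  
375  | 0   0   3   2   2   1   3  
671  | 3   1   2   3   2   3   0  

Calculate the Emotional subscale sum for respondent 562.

3

Respondent 562 raw: 3, 0, 0, 1, 2, 0, 0.
Emotional items: 4, 5, 7.
Reverse-coded (reversed = (0+3) − raw = 3 − raw):
  item 4: 3 − 1 = 2
  item 5: 3 − 2 = 1
  item 7: 0
Sum = 2 + 1 + 0 = 3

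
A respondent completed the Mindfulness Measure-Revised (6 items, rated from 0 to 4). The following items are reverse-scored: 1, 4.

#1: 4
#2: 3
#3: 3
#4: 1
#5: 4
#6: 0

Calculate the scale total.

Reversing items 1 & 4 with 4 − raw:
Total = (4−4) + 3 + 3 + (4−1) + 4 + 0
      = 0 + 3 + 3 + 3 + 4 + 0 = 13

13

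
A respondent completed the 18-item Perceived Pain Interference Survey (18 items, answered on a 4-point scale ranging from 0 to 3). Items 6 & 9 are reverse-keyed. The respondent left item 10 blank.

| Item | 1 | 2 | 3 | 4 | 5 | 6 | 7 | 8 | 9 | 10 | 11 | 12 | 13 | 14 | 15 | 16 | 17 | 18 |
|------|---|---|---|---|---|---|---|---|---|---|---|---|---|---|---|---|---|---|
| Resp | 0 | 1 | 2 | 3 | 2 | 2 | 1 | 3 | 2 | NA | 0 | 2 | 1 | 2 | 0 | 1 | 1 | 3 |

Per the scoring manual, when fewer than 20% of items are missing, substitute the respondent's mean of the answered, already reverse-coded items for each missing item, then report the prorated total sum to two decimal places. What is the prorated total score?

Reverse-coded (reversed = (0+3) − raw = 3 − raw):
  item 6: 3 − 2 = 1
  item 9: 3 − 2 = 1
Completed scored items (17 of 18): 0, 1, 2, 3, 2, 1, 1, 3, 1, 0, 2, 1, 2, 0, 1, 1, 3; sum = 24.
Person mean = 24 / 17 ≈ 1.4118
Prorated total = (24 / 17) × 18 = 25.41 (to 2 dp)

25.41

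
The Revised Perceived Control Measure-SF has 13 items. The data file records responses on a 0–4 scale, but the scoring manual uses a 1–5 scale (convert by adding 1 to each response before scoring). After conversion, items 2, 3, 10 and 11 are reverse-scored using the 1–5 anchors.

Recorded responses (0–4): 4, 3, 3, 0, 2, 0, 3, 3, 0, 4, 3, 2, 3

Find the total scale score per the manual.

Convert to 1–5: 5, 4, 4, 1, 3, 1, 4, 4, 1, 5, 4, 3, 4
Reverse-coded (on a 1–5 scale, reversed = 6 − raw):
  item 2: 6 − 4 = 2
  item 3: 6 − 4 = 2
  item 10: 6 − 5 = 1
  item 11: 6 − 4 = 2
Scored: 5, 2, 2, 1, 3, 1, 4, 4, 1, 1, 2, 3, 4
Total = 33

33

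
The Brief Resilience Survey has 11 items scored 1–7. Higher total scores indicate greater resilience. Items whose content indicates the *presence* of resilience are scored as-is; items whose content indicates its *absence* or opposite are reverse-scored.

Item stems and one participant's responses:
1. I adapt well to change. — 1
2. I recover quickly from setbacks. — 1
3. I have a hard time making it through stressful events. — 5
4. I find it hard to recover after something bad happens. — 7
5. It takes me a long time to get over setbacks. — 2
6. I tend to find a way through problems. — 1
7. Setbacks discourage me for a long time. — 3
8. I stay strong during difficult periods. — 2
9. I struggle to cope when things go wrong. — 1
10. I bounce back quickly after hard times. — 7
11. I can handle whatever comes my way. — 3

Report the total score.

Items 3, 4, 5, 7, 9 describe the absence/opposite of resilience → reverse-score.
reversed = (1+7) − raw = 8 − raw.
  item 1: 1
  item 2: 1
  item 3: 8 − 5 = 3
  item 4: 8 − 7 = 1
  item 5: 8 − 2 = 6
  item 6: 1
  item 7: 8 − 3 = 5
  item 8: 2
  item 9: 8 − 1 = 7
  item 10: 7
  item 11: 3
Total = 1 + 1 + 3 + 1 + 6 + 1 + 5 + 2 + 7 + 7 + 3 = 37

37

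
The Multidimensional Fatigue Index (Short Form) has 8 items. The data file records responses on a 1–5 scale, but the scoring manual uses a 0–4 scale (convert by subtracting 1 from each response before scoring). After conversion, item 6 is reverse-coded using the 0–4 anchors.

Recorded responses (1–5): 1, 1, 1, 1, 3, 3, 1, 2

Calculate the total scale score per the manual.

Convert to 0–4: 0, 0, 0, 0, 2, 2, 0, 1
Reverse-coded (reverse-coded value = 4 − response):
  item 6: 4 − 2 = 2
Scored: 0, 0, 0, 0, 2, 2, 0, 1
Total = 5

5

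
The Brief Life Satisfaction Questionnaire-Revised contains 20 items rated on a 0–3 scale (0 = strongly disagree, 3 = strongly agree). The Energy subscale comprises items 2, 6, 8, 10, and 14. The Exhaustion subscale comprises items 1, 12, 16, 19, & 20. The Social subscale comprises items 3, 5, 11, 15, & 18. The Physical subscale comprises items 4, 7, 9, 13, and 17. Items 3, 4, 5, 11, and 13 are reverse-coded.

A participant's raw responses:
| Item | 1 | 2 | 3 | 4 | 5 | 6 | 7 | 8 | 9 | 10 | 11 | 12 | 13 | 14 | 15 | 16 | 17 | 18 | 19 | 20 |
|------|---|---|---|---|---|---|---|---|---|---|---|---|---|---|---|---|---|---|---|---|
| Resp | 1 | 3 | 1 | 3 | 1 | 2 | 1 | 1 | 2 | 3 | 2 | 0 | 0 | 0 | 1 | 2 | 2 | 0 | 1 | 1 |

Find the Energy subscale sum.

9

Energy items: 2, 6, 8, 10, 14.
  item 2: 3
  item 6: 2
  item 8: 1
  item 10: 3
  item 14: 0
Sum = 3 + 2 + 1 + 3 + 0 = 9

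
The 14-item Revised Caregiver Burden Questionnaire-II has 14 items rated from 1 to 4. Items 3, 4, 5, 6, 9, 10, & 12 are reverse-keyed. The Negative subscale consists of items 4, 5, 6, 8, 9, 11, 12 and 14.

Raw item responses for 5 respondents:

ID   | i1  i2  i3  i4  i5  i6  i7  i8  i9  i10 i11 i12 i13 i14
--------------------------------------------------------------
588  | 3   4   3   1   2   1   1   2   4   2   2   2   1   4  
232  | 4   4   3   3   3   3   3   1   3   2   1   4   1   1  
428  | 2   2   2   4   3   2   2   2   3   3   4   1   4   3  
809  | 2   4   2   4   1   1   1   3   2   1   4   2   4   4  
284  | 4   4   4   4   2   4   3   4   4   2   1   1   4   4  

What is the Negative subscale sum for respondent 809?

26

Respondent 809 raw: 2, 4, 2, 4, 1, 1, 1, 3, 2, 1, 4, 2, 4, 4.
Negative items: 4, 5, 6, 8, 9, 11, 12, 14.
Reverse-coded (reverse-coded value = 5 − response):
  item 4: 5 − 4 = 1
  item 5: 5 − 1 = 4
  item 6: 5 − 1 = 4
  item 8: 3
  item 9: 5 − 2 = 3
  item 11: 4
  item 12: 5 − 2 = 3
  item 14: 4
Sum = 1 + 4 + 4 + 3 + 3 + 4 + 3 + 4 = 26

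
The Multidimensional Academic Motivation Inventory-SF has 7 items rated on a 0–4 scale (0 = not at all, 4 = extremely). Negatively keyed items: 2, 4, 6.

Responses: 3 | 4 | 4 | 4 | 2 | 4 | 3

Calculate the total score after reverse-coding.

Apply reverse scoring (on a 0–4 scale, reversed = 4 − raw):
  item 2: 4 − 4 = 0
  item 4: 4 − 4 = 0
  item 6: 4 − 4 = 0
Scored items: 3, 0, 4, 0, 2, 0, 3
Total = 3 + 0 + 4 + 0 + 2 + 0 + 3 = 12

12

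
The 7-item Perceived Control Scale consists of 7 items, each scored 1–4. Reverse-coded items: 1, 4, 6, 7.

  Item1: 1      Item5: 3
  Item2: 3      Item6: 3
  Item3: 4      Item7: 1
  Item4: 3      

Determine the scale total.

22

Reverse-coded items (on a 1–4 scale, reversed = 5 − raw):
  item 1: 5 − 1 = 4
  item 4: 5 − 3 = 2
  item 6: 5 − 3 = 2
  item 7: 5 − 1 = 4
Scored responses: 4, 3, 4, 2, 3, 2, 4
Total = 4 + 3 + 4 + 2 + 3 + 2 + 4 = 22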